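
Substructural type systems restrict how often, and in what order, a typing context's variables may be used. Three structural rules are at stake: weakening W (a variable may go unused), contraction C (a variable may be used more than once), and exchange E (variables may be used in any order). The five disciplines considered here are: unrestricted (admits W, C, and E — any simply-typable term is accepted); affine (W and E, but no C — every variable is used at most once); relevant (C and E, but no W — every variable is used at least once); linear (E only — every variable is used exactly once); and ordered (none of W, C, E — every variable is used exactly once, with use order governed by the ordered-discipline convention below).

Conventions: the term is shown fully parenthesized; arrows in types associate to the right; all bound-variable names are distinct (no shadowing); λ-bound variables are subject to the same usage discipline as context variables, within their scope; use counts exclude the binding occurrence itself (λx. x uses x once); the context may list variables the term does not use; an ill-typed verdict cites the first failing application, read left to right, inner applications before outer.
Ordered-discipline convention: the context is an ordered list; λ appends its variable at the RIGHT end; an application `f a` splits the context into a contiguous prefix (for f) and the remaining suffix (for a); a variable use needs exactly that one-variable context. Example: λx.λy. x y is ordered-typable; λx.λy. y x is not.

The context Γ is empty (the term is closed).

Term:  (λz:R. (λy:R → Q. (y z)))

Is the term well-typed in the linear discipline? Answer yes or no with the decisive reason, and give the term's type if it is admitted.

yes — exactly-once usage across z, y; term : R → (R → Q) → Q
variable uses: z (λ-bound) ×1, y (λ-bound) ×1
use order (left to right): y, z
typing: the term checks, with type R → (R → Q) → Q
summary: ordered ✗ | linear ✓ | affine ✓ | relevant ✓ | unrestricted ✓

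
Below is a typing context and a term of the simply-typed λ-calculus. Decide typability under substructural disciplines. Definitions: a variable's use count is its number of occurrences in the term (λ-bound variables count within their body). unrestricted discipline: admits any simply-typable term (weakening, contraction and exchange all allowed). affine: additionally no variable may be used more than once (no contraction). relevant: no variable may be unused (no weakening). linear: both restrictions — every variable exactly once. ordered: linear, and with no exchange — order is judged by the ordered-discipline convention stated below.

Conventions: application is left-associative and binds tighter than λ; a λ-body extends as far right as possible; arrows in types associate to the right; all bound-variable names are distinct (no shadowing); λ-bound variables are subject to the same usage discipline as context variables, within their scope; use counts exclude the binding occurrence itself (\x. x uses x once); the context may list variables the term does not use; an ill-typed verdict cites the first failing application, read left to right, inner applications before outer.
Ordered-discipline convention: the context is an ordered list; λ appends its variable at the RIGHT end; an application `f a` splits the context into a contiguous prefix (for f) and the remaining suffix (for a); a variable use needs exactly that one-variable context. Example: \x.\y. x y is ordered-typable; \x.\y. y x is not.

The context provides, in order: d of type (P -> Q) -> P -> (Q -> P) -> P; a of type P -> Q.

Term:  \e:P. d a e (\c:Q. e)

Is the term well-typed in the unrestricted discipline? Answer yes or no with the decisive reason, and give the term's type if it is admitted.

yes — typability at P -> P is all that's needed; term : P -> P
usage: d: 1×; a: 1×; e (bound): 2×; c (bound): 0×
left-to-right use order: d, a, e, e
typing: well-typed at P -> P
all disciplines: ordered ✗; linear ✗; affine ✗; relevant ✗; unrestricted ✓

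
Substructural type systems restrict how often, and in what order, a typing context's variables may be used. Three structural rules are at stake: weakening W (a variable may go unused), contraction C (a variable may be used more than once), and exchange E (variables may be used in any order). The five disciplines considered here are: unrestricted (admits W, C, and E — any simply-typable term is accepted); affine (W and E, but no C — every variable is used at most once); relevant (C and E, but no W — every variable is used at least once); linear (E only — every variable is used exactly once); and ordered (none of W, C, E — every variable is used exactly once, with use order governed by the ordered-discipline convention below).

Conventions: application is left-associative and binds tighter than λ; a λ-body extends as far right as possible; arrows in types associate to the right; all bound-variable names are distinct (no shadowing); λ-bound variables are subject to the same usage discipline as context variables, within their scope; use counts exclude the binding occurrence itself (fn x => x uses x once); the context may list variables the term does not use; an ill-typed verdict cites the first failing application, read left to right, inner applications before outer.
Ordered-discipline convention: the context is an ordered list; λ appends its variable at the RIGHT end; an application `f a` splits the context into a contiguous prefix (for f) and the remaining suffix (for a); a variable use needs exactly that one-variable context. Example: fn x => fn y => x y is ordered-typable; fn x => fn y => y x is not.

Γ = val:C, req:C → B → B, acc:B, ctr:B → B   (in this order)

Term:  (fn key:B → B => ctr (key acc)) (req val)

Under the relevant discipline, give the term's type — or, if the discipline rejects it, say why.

term : B
usage: val ×1; req ×1; acc ×1; ctr ×1; key (bound) ×1
order of uses: ctr, key, acc, req, val
typing: the term checks, with type B
summary: ordered ✗ · linear ✓ · affine ✓ · relevant ✓ · unrestricted ✓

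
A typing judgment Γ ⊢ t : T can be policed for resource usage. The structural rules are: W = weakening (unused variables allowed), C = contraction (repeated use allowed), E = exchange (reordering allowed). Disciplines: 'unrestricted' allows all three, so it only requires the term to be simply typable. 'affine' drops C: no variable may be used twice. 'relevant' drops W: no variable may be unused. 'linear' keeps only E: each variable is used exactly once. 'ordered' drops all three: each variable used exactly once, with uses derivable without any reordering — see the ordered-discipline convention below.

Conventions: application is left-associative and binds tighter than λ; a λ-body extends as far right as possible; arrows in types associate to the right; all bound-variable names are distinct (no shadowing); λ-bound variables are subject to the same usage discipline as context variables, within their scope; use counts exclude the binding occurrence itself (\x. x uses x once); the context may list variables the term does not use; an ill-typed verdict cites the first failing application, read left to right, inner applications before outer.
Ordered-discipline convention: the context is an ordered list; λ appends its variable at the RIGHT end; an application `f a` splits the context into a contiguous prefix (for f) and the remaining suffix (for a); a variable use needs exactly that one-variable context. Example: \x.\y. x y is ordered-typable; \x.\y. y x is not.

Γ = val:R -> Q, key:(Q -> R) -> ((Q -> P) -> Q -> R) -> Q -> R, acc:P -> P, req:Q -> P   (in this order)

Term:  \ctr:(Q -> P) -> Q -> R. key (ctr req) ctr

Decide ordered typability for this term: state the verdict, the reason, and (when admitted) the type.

no — needs contraction — ctr ×2; unused: val, acc — weakening required
variable uses: val ×0; key ×1; acc ×0; req ×1; ctr (bound) ×2
uses in reading order: key, ctr, req, ctr
typing: well-typed — term : ((Q -> P) -> Q -> R) -> Q -> R
per-discipline verdicts: ordered ✗, linear ✗, affine ✗, relevant ✗, unrestricted ✓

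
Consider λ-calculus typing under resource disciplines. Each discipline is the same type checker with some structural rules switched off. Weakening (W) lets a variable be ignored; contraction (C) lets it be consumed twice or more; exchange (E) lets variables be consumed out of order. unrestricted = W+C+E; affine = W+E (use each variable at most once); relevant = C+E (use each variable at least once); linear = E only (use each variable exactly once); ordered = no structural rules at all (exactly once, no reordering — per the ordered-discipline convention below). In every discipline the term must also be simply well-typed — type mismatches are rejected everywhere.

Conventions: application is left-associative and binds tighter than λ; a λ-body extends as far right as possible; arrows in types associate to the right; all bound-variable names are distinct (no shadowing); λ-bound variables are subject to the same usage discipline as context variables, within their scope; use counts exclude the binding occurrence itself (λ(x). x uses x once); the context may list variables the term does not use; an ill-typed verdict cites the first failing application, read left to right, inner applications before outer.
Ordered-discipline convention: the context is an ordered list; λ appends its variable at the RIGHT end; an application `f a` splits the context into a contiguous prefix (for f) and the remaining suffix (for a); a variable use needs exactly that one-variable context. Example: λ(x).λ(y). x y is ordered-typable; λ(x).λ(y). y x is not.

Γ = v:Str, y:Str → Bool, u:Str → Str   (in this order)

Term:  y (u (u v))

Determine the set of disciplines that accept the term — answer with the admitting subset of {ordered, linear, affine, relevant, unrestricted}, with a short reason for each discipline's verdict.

admitting disciplines: relevant, unrestricted
variable uses: v: 1×, y: 1×, u: 2×
left-to-right use order: y, u, u, v
typing: the term checks, with type Bool
ordered ✗ (u ×2 used more than once (contraction))
linear ✗ (u ×2 used more than once (contraction))
affine ✗ (u ×2 used more than once (contraction))
relevant ✓ (at least one use each (v, y, u))
unrestricted ✓ (type-checks (Bool) and nothing is barred)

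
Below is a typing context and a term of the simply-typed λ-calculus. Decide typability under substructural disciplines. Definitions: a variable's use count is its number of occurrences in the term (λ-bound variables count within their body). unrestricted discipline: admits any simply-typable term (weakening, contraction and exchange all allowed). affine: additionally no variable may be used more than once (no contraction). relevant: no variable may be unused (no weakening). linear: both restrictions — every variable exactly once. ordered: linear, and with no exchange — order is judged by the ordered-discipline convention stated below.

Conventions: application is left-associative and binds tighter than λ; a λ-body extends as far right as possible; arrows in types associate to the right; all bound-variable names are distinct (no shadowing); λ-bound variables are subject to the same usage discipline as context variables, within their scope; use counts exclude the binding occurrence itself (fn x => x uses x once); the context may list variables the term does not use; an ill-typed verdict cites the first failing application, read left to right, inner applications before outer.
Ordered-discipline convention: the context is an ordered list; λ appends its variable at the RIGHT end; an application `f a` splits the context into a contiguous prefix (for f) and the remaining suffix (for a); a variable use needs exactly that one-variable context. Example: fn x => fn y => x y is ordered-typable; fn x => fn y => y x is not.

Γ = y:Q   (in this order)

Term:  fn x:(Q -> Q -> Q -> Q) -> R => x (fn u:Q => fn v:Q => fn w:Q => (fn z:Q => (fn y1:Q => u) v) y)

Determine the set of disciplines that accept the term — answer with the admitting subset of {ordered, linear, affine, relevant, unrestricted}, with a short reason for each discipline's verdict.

admitted in: affine, unrestricted
variable uses: y: 1; x (λ-bound): 1; u (λ-bound): 1; v (λ-bound): 1; w (λ-bound): 0; z (λ-bound): 0; y1 (λ-bound): 0
use order (left to right): x, u, v, y
typing: ✓ — ((Q -> Q -> Q -> Q) -> R) -> R
ordered: ✗ — w, z, y1 never used (weakening)
linear: ✗ — w, z, y1 never used (weakening)
affine: ✓ — no duplicate uses among y, x, u, v, w, z, y1
relevant: ✗ — w, z, y1 never used (weakening)
unrestricted: ✓ — typability at ((Q -> Q -> Q -> Q) -> R) -> R is all that's needed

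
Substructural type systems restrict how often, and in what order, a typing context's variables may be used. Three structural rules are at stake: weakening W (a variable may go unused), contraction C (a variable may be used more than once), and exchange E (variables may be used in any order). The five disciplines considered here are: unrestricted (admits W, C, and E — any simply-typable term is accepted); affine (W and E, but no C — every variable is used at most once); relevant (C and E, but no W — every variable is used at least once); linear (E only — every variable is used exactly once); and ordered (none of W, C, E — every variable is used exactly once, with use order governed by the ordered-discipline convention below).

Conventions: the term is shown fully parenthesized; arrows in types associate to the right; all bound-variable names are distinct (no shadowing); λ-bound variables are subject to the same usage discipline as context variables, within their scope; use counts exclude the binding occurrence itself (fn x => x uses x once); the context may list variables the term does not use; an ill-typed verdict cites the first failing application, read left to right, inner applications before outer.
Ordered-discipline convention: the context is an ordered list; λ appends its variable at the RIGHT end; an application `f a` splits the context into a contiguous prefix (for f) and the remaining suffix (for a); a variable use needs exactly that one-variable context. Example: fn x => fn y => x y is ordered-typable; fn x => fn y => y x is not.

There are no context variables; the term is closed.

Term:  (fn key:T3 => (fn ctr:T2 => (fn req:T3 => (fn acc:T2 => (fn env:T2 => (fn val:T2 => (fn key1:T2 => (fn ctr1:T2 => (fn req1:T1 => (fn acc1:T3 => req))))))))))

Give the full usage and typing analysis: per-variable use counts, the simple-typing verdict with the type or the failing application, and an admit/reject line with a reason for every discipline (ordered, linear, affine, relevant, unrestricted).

use counts: key [bound] ×0, ctr [bound] ×0, req [bound] ×1, acc [bound] ×0, env [bound] ×0, val [bound] ×0, key1 [bound] ×0, ctr1 [bound] ×0, req1 [bound] ×0, acc1 [bound] ×0
left-to-right use order: req
typing: well-typed — term : T3 -> T2 -> T3 -> T2 -> T2 -> T2 -> T2 -> T2 -> T1 -> T3 -> T3
ordered: ✗, unused: key, ctr, acc, env, val, key1, ctr1, req1, acc1 — weakening required
linear: ✗, unused: key, ctr, acc, env, val, key1, ctr1, req1, acc1 — weakening required
affine: ✓, none of key, ctr, req, acc, env, val, key1, ctr1, req1, acc1 used more than once
relevant: ✗, unused: key, ctr, acc, env, val, key1, ctr1, req1, acc1 — weakening required
unrestricted: ✓, typability at T3 -> T2 -> T3 -> T2 -> T2 -> T2 -> T2 -> T2 -> T1 -> T3 -> T3 is all that's needed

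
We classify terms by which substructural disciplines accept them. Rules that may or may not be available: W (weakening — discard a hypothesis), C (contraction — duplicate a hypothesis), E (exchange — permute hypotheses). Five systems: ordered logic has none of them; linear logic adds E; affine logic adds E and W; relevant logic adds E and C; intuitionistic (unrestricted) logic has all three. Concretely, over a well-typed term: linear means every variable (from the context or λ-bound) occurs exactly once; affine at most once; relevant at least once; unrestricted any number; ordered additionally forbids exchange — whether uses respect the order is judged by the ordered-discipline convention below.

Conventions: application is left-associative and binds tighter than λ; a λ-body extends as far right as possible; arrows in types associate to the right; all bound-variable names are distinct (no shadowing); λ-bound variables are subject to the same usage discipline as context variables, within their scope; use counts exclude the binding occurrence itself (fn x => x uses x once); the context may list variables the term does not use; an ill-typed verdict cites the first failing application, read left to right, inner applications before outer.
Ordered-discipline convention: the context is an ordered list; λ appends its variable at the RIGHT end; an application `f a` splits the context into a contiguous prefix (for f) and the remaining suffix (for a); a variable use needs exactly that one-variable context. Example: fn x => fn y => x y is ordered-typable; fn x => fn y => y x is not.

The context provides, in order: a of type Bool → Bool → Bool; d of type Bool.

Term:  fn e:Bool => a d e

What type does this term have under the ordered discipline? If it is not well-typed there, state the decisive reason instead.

term : Bool → Bool
usage: a=1, d=1, e (λ-bound)=1
order of uses: a, d, e
typing: well-typed at Bool → Bool
per-discipline verdicts: ordered ✓ | linear ✓ | affine ✓ | relevant ✓ | unrestricted ✓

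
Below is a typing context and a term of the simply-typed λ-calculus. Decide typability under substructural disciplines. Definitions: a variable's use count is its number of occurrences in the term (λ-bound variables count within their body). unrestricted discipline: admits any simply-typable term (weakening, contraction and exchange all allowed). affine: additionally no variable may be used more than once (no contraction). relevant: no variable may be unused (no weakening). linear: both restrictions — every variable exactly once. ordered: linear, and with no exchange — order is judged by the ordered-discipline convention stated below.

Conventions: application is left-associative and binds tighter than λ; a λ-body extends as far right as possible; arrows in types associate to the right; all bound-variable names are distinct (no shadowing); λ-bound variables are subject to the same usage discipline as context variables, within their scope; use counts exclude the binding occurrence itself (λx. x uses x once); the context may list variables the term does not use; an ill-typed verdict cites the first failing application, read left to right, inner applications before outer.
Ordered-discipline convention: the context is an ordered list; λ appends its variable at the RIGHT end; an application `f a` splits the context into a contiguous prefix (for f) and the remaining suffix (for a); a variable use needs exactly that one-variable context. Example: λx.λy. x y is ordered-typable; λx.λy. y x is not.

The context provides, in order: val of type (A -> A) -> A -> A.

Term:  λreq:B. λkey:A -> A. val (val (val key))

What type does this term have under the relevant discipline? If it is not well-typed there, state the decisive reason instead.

not well-typed under relevant — req left unused
use counts: val: 3×; req (λ-bound): 0×; key (λ-bound): 1×
uses in reading order: val, val, val, key
typing: well-typed at B -> (A -> A) -> A -> A
all disciplines: ordered ✗, linear ✗, affine ✗, relevant ✗, unrestricted ✓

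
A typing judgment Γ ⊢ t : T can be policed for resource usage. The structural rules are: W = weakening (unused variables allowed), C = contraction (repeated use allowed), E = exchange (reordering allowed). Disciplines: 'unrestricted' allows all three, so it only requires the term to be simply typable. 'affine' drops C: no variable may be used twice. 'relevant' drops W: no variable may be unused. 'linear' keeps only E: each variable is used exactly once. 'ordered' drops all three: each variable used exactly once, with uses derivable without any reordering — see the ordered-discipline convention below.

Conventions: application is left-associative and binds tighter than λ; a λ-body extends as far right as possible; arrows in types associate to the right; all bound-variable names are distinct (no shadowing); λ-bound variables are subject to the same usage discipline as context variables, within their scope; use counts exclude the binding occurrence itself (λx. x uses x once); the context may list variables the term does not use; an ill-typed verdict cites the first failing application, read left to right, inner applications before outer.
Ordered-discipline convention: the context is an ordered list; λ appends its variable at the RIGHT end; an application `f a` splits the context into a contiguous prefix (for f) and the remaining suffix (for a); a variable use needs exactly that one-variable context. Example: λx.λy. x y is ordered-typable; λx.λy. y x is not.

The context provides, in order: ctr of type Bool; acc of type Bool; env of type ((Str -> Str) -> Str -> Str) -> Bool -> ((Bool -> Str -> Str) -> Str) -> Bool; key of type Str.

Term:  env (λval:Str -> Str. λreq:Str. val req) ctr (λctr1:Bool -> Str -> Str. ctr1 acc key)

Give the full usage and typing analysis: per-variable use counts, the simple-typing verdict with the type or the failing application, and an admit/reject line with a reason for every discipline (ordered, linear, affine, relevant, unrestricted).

counts: ctr: 1, acc: 1, env: 1, key: 1, val (λ-bound): 1, req (λ-bound): 1, ctr1 (λ-bound): 1
left-to-right use order: env, val, req, ctr, ctr1, acc, key
typing: ✓ — Bool
ordered ✗ (use order env, val, req, ctr, ctr1, acc, key needs exchange)
linear ✓ (single use per variable (ctr, acc, env, key, val, req, ctr1))
affine ✓ (no duplicate uses among ctr, acc, env, key, val, req, ctr1)
relevant ✓ (ctr, acc, env, key, val, req, ctr1: all used, weakening unneeded)
unrestricted ✓ (simply typable at Bool; W, C, E all held)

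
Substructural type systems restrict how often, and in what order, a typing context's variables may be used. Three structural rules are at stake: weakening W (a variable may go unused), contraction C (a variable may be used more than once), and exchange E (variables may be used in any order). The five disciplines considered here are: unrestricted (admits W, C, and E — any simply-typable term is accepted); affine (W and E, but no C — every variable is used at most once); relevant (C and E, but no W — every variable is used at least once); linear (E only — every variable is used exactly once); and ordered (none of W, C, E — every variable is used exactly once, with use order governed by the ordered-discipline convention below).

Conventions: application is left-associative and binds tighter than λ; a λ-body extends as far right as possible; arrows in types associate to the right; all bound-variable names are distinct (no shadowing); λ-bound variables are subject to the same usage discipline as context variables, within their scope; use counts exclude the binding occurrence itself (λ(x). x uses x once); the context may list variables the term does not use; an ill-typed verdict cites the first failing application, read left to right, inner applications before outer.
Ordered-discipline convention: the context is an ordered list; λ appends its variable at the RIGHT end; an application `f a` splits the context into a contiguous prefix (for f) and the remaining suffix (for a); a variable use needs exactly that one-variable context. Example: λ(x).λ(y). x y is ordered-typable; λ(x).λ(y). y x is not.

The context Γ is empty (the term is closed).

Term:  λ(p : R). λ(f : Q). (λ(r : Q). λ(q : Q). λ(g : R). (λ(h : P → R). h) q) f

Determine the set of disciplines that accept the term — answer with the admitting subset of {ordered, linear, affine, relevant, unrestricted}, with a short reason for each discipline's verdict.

accepted by: none
usage: p [bound]: 0×, f [bound]: 1×, r [bound]: 0×, q [bound]: 1×, g [bound]: 0×, h [bound]: 1×
order of uses: h, q, f
typing: ill-typed: an argument Q mismatches the expected P → R
ordered: ✗, a type mismatch blocks all five
linear: ✗, the type mismatch rejects it
affine: ✗, not simply typable
relevant: ✗, fails simple typing
unrestricted: ✗, a type mismatch blocks all five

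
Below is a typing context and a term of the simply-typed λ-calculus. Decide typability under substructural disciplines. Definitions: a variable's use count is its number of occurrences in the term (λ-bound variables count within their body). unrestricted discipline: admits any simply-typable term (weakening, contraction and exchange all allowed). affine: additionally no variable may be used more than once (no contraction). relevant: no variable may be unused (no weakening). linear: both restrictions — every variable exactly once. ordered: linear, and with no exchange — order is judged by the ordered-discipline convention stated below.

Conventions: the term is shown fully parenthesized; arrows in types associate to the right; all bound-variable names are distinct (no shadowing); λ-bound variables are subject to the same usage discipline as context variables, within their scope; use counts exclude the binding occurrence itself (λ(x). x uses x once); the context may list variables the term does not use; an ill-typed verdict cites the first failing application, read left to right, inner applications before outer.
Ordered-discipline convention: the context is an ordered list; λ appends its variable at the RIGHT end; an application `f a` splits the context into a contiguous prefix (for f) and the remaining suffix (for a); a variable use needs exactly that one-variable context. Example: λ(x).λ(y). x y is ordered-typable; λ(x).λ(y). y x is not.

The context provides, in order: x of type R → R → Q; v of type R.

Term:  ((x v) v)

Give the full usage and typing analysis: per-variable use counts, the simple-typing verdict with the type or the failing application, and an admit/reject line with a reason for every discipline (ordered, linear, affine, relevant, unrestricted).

counts: x=1, v=2
use order (left to right): x, v, v
typing: well-typed at Q
ordered ✗ (uses contraction: v ×2)
linear ✗ (uses contraction: v ×2)
affine ✗ (uses contraction: v ×2)
relevant ✓ (none of x, v goes unused)
unrestricted ✓ (type-checks (Q) and nothing is barred)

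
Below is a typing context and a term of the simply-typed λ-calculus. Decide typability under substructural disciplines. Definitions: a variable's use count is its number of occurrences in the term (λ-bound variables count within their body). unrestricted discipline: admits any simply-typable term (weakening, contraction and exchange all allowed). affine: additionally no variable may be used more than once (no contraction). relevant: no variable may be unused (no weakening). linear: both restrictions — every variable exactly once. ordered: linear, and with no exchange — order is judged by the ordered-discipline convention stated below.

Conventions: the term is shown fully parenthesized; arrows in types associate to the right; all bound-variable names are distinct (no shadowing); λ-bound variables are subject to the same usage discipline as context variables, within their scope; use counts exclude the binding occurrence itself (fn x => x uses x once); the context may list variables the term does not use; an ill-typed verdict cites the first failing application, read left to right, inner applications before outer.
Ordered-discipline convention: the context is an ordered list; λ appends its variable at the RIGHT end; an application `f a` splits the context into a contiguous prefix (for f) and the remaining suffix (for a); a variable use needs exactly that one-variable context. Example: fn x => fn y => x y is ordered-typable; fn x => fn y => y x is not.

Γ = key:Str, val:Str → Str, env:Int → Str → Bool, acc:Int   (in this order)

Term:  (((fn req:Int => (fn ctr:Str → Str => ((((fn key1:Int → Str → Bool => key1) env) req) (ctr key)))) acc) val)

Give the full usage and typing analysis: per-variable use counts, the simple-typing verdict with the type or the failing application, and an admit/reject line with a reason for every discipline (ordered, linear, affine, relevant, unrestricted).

variable uses: key: 1; val: 1; env: 1; acc: 1; req [bound]: 1; ctr [bound]: 1; key1 [bound]: 1
order of uses: key1, env, req, ctr, key, acc, val
typing: ✓ — Bool
ordered ✗ (no contiguous prefix/suffix split fits key1, env, req, ctr, key, acc, val)
linear ✓ (each of key, val, env, acc, req, ctr, key1 used exactly once)
affine ✓ (none of key, val, env, acc, req, ctr, key1 used more than once)
relevant ✓ (key, val, env, acc, req, ctr, key1: all used, weakening unneeded)
unrestricted ✓ (typability at Bool is all that's needed)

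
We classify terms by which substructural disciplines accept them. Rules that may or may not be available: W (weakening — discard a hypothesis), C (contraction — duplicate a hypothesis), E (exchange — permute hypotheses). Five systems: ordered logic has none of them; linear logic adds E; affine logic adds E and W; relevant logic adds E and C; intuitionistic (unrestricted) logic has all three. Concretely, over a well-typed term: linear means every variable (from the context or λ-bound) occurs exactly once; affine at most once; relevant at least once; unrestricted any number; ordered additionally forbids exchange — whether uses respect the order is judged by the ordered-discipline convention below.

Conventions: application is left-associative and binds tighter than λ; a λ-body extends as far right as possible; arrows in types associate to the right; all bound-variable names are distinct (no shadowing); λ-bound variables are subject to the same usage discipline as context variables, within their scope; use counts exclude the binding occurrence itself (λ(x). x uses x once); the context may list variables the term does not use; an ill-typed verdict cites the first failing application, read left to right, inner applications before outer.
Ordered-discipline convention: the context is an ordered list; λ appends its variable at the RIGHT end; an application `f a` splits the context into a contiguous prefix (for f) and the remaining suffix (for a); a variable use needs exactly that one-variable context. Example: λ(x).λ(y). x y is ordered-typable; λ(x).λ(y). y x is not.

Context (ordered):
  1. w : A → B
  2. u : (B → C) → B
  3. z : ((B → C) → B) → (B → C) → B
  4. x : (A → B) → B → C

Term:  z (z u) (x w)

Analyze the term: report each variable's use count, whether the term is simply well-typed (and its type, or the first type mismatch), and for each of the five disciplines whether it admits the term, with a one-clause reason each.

variable uses: w=1, u=1, z=2, x=1
order of uses: z, z, u, x, w
typing: ✓ — B
ordered: ✗, z ×2 used more than once (contraction)
linear: ✗, z ×2 used more than once (contraction)
affine: ✗, z ×2 used more than once (contraction)
relevant: ✓, every one of w, u, z, x appears
unrestricted: ✓, typability at B is all that's needed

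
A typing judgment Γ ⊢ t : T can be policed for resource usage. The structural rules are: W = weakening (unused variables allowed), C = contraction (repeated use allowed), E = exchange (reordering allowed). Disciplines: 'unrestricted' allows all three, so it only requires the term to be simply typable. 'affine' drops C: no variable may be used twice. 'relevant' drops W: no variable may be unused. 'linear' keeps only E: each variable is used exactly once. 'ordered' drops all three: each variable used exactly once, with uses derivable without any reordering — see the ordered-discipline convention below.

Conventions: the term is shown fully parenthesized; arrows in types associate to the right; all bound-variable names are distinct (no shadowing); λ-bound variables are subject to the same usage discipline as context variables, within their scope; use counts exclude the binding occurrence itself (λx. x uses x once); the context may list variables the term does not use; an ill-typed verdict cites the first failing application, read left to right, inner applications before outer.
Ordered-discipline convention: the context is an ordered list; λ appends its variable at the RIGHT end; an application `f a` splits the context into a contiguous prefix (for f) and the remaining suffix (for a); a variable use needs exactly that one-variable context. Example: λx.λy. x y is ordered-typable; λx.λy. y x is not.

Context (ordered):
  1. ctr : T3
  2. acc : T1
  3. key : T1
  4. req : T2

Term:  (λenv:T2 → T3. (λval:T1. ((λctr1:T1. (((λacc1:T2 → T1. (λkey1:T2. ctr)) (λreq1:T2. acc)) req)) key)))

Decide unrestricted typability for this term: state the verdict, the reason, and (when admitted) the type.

yes — well-typed at (T2 → T3) → T1 → T3; no restrictions here; term : (T2 → T3) → T1 → T3
use counts: ctr: 1×; acc: 1×; key: 1×; req: 1×; env [bound]: 0×; val [bound]: 0×; ctr1 [bound]: 0×; acc1 [bound]: 0×; key1 [bound]: 0×; req1 [bound]: 0×
order of uses: ctr, acc, req, key
typing: ✓ — (T2 → T3) → T1 → T3
across the five disciplines: ordered ✗ · linear ✗ · affine ✓ · relevant ✗ · unrestricted ✓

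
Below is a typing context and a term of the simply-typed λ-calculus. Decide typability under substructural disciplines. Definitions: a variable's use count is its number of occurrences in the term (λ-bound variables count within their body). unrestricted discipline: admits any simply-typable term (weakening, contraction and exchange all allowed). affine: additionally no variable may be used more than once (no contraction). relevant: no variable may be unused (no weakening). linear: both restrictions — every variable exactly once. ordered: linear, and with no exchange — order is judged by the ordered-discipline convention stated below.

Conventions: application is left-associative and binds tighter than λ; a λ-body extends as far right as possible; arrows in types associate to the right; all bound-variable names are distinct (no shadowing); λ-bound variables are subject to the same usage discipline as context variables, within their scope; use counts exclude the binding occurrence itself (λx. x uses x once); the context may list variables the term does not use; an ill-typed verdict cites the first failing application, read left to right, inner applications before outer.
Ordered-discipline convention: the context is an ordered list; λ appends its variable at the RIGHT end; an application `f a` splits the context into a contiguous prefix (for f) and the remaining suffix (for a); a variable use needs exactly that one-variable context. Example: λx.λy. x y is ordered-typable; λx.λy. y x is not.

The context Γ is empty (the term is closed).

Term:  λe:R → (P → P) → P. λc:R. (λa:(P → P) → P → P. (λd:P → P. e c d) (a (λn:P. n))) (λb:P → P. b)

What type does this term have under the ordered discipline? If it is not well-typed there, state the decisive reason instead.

term : (R → (P → P) → P) → R → P
counts: e [bound]: 1, c [bound]: 1, a [bound]: 1, d [bound]: 1, n [bound]: 1, b [bound]: 1
use order (left to right): e, c, d, a, n, b
typing: ✓ — (R → (P → P) → P) → R → P
all disciplines: ordered ✓ | linear ✓ | affine ✓ | relevant ✓ | unrestricted ✓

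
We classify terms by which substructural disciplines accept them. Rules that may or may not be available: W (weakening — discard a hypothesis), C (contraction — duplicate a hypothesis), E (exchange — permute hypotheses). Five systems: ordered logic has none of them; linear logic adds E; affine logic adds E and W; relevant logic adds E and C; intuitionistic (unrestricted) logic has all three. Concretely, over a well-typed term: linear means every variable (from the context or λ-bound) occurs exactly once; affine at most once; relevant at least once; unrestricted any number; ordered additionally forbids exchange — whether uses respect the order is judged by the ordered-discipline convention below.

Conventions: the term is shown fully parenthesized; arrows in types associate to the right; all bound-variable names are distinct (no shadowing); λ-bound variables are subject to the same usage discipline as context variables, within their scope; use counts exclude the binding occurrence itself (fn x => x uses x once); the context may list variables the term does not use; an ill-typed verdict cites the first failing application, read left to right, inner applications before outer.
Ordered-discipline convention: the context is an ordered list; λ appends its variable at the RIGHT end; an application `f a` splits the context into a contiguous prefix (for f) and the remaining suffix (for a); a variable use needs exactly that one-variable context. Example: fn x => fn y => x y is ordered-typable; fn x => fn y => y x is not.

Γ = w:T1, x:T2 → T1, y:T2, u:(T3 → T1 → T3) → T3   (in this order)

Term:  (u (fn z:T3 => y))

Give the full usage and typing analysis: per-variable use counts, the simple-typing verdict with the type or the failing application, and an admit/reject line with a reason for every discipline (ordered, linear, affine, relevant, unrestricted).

counts: w ×0, x ×0, y ×1, u ×1, z (bound) ×0
left-to-right use order: u, y
typing: ill-typed: an argument T3 → T2 mismatches the expected T3 → T1 → T3
ordered: ✗, the type mismatch rejects it
linear: ✗, not simply typable
affine: ✗, fails simple typing
relevant: ✗, a type mismatch blocks all five
unrestricted: ✗, the type mismatch rejects it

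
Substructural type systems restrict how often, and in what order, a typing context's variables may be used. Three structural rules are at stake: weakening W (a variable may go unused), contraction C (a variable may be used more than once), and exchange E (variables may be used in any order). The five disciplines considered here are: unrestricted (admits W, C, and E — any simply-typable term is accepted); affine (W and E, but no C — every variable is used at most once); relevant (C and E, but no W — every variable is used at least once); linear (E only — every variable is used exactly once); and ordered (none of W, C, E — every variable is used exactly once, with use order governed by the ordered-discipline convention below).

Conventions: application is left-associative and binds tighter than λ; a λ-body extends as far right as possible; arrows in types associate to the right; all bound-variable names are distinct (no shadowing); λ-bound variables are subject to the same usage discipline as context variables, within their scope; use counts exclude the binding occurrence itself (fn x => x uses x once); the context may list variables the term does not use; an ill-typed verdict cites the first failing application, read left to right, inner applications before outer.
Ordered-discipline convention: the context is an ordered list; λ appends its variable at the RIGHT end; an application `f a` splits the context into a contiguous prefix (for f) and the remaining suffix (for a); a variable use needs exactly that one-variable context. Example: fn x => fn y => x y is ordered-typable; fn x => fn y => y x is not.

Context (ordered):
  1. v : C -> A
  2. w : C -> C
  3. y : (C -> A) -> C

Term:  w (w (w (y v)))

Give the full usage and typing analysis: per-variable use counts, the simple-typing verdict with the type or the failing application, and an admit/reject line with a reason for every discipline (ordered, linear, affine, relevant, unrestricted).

usage: v=1, w=3, y=1
order of uses: w, w, w, y, v
typing: well-typed at C
ordered: ✗, uses contraction: w ×3
linear: ✗, uses contraction: w ×3
affine: ✗, uses contraction: w ×3
relevant: ✓, none of v, w, y goes unused
unrestricted: ✓, well-typed at C; no restrictions here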